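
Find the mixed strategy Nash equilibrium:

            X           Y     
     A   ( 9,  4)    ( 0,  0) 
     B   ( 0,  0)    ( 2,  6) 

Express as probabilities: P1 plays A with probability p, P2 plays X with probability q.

p = 0.6, q = 0.1818

Work:
Find probabilities that make opponent indifferent:
P2 chooses q to make P1 indifferent between A and B
P1 chooses p to make P2 indifferent between X and Y
Mixed NE: P1 plays (A: 0.6, B: 0.4), P2 plays (X: 0.1818, Y: 0.8182)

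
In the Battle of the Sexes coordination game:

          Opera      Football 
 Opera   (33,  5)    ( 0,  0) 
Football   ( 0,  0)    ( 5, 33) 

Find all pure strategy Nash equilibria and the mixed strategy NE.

Pure NE: (Opera, Opera) and (Football, Football); Mixed NE: p = 0.8684, q = 0.1316

Work:
Check pure NE:
(Opera, Opera): (33, 5) - no unilateral deviation beneficial
(Football, Football): (5, 33) - no unilateral deviation beneficial
Mixed NE: P1 plays Opera with p = 0.8684, P2 plays Opera with q = 0.1316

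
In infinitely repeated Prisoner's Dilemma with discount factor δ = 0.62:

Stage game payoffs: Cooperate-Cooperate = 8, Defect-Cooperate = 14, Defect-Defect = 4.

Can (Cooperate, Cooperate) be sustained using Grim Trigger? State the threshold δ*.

δ* = 0.6; since δ = 0.62 ≥ 0.6, cooperation can be sustained

Work:
For Grim Trigger:
Cooperate forever: 8/(1-δ)
Defect then punished: 14 + 4·δ/(1-δ)
Need: 8/(1-δ) ≥ 14 + 4·δ/(1-δ)
Solving: δ ≥ (T-R)/(T-P) = (14-8)/(14-4) = 0.6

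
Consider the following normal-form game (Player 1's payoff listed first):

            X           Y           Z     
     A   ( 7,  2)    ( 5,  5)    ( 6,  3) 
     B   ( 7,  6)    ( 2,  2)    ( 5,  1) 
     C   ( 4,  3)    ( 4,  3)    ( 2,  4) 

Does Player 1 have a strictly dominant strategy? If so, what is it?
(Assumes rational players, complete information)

No strictly dominant strategy exists for Player 1

Work:
A strategy strictly dominates another if it gives a strictly higher payoff against every opponent action. Compare each pair of P1's strategies column-by-column:
  A vs B: [7 vs 7, 5 vs 2, 6 vs 5] → A does not strictly dominate B (column X: 7 ≤ 7)
  A vs C: [7 vs 4, 5 vs 4, 6 vs 2] → A strictly dominates C
  B vs A: [7 vs 7, 2 vs 5, 5 vs 6] → B does not strictly dominate A (column X: 7 ≤ 7)
  B vs C: [7 vs 4, 2 vs 4, 5 vs 2] → B does not strictly dominate C (column Y: 2 ≤ 4)
  C vs A: [4 vs 7, 4 vs 5, 2 vs 6] → C does not strictly dominate A (column X: 4 ≤ 7)
  C vs B: [4 vs 7, 4 vs 2, 2 vs 5] → C does not strictly dominate B (column X: 4 ≤ 7)
No single strategy strictly dominates all others → no strictly dominant strategy.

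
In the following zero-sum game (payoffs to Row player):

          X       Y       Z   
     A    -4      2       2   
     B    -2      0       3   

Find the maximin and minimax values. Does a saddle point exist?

Maximin = -2, Minimax = -2, Saddle: True

Work:
Row minimums: [-4, -2] → maximin = -2
Column maximums: [-2, 2, 3] → minimax = -2
Saddle point exists! Game value = -2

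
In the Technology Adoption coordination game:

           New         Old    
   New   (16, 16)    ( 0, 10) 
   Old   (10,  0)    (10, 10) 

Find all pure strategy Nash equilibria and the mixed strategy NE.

Pure NE: (New, New) and (Old, Old); Mixed NE: p = 0.625, q = 0.625

Work:
Check pure NE:
(New, New): (16, 16) - no unilateral deviation beneficial
(Old, Old): (10, 10) - no unilateral deviation beneficial
Mixed NE: P1 plays New with p = 0.625, P2 plays New with q = 0.625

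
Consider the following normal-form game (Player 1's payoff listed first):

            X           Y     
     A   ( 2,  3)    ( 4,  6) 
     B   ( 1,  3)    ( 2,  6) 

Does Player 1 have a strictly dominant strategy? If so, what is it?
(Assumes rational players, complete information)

Yes, Player 1's strictly dominant strategy is A

Work:
A strategy strictly dominates another if it gives a strictly higher payoff against every opponent action. Compare each pair of P1's strategies column-by-column:
  A vs B: [2 vs 1, 4 vs 2] → A strictly dominates B
  B vs A: [1 vs 2, 2 vs 4] → B does not strictly dominate A (column X: 1 ≤ 2)
A strictly dominates every other strategy → strictly dominant.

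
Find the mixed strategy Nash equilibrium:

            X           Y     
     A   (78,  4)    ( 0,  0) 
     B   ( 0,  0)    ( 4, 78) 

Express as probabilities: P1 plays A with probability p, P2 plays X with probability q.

p = 0.9512, q = 0.0488

Work:
Find probabilities that make opponent indifferent:
P2 chooses q to make P1 indifferent between A and B
P1 chooses p to make P2 indifferent between X and Y
Mixed NE: P1 plays (A: 0.9512, B: 0.0488), P2 plays (X: 0.0488, Y: 0.9512)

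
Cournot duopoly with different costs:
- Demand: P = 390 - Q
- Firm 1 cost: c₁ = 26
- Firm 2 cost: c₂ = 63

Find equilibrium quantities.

q₁* = 133.67, q₂* = 96.67

Work:
Reaction: q₁ = (390 - 26 - q₂)/2
Reaction: q₂ = (390 - 63 - q₁)/2
Solve simultaneously:
q₁* = (390 - 2×26 + 63)/3 = 133.67
q₂* = (390 - 2×63 + 26)/3 = 96.67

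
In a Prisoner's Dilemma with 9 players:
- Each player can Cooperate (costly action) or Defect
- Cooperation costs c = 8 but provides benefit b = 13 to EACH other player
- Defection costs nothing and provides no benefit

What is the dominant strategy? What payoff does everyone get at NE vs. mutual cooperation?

Dominant: Defect; NE payoff = 0; Coop payoff = 96

Work:
Defect dominates (saves cost c = 8, benefit to others is external)
NE: All defect → everyone gets 0
If all cooperate: each receives (8)×13 - 8 = 96
Social dilemma: 96 > 0 but NE gives 0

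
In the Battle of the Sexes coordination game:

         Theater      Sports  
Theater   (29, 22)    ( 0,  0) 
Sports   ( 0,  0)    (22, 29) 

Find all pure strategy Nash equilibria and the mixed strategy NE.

Pure NE: (Theater, Theater) and (Sports, Sports); Mixed NE: p = 0.5686, q = 0.4314

Work:
Check pure NE:
(Theater, Theater): (29, 22) - no unilateral deviation beneficial
(Sports, Sports): (22, 29) - no unilateral deviation beneficial
Mixed NE: P1 plays Theater with p = 0.5686, P2 plays Theater with q = 0.4314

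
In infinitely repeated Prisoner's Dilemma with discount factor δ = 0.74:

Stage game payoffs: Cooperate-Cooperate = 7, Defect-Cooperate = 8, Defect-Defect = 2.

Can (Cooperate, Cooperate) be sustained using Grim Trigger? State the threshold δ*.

δ* = 0.1667; since δ = 0.74 ≥ 0.1667, cooperation can be sustained

Work:
For Grim Trigger:
Cooperate forever: 7/(1-δ)
Defect then punished: 8 + 2·δ/(1-δ)
Need: 7/(1-δ) ≥ 8 + 2·δ/(1-δ)
Solving: δ ≥ (T-R)/(T-P) = (8-7)/(8-2) = 0.1667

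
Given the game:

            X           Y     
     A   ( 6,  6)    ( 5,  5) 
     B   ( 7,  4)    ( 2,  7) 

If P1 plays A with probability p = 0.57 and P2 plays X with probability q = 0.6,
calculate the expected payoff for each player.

E[P1] = 5.342, E[P2] = 5.428

Work:
E[P1] = p·q·π₁(A,X) + p·(1-q)·π₁(A,Y) + (1-p)·q·π₁(B,X) + (1-p)·(1-q)·π₁(B,Y)
= 0.57·0.6·6 + 0.57·0.4·5 + 0.43·0.6·7 + 0.43·0.4·2
= 5.342

E[P2] = 5.428 (similar calculation)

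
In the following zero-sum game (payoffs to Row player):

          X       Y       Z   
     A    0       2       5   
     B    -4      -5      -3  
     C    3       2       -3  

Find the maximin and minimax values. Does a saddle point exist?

Maximin = 0, Minimax = 2, Saddle: False

Work:
Row minimums: [0, -5, -3] → maximin = 0
Column maximums: [3, 2, 5] → minimax = 2
No saddle point (maximin ≠ minimax). Mixed strategy needed.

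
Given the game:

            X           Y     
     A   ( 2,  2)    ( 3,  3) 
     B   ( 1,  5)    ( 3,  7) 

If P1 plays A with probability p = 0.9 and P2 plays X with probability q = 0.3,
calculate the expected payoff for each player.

E[P1] = 2.67, E[P2] = 3.07

Work:
E[P1] = p·q·π₁(A,X) + p·(1-q)·π₁(A,Y) + (1-p)·q·π₁(B,X) + (1-p)·(1-q)·π₁(B,Y)
= 0.9·0.3·2 + 0.9·0.7·3 + 0.1·0.3·1 + 0.1·0.7·3
= 2.67

E[P2] = 3.07 (similar calculation)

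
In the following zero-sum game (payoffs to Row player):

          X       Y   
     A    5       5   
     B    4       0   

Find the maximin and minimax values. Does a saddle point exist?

Maximin = 5, Minimax = 5, Saddle: True

Work:
Row minimums: [5, 0] → maximin = 5
Column maximums: [5, 5] → minimax = 5
Saddle point exists! Game value = 5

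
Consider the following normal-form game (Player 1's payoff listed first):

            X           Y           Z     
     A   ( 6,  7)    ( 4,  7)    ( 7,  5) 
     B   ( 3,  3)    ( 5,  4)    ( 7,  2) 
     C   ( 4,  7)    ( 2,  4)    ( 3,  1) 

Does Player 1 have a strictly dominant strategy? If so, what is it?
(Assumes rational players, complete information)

No strictly dominant strategy exists for Player 1

Work:
A strategy strictly dominates another if it gives a strictly higher payoff against every opponent action. Compare each pair of P1's strategies column-by-column:
  A vs B: [6 vs 3, 4 vs 5, 7 vs 7] → A does not strictly dominate B (column Y: 4 ≤ 5)
  A vs C: [6 vs 4, 4 vs 2, 7 vs 3] → A strictly dominates C
  B vs A: [3 vs 6, 5 vs 4, 7 vs 7] → B does not strictly dominate A (column X: 3 ≤ 6)
  B vs C: [3 vs 4, 5 vs 2, 7 vs 3] → B does not strictly dominate C (column X: 3 ≤ 4)
  C vs A: [4 vs 6, 2 vs 4, 3 vs 7] → C does not strictly dominate A (column X: 4 ≤ 6)
  C vs B: [4 vs 3, 2 vs 5, 3 vs 7] → C does not strictly dominate B (column Y: 2 ≤ 5)
No single strategy strictly dominates all others → no strictly dominant strategy.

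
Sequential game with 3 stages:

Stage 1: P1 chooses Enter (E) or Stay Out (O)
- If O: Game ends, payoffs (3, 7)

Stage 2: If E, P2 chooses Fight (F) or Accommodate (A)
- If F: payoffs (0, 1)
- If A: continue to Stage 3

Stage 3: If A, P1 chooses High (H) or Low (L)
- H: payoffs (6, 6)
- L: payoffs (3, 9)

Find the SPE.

SPE: (E, A, H); Outcome (6, 6)

Work:
Stage 3: P1 chooses H (6 vs 3)
Stage 2: P2: F->1, A->6 (anticipating H). Choose A
Stage 1: P1: O->3, E->6 (anticipating A, H). Choose E
SPE path: E -> A -> H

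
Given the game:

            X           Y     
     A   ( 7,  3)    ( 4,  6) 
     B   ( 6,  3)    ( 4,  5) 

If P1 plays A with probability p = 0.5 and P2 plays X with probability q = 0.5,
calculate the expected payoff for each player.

E[P1] = 5.25, E[P2] = 4.25

Work:
E[P1] = p·q·π₁(A,X) + p·(1-q)·π₁(A,Y) + (1-p)·q·π₁(B,X) + (1-p)·(1-q)·π₁(B,Y)
= 0.5·0.5·7 + 0.5·0.5·4 + 0.5·0.5·6 + 0.5·0.5·4
= 5.25

E[P2] = 4.25 (similar calculation)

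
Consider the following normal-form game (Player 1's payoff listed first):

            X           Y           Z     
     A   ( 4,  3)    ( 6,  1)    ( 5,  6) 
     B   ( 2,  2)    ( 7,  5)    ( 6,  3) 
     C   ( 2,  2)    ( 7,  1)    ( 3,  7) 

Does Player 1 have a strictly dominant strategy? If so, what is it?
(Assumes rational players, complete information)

No strictly dominant strategy exists for Player 1

Work:
A strategy strictly dominates another if it gives a strictly higher payoff against every opponent action. Compare each pair of P1's strategies column-by-column:
  A vs B: [4 vs 2, 6 vs 7, 5 vs 6] → A does not strictly dominate B (column Y: 6 ≤ 7)
  A vs C: [4 vs 2, 6 vs 7, 5 vs 3] → A does not strictly dominate C (column Y: 6 ≤ 7)
  B vs A: [2 vs 4, 7 vs 6, 6 vs 5] → B does not strictly dominate A (column X: 2 ≤ 4)
  B vs C: [2 vs 2, 7 vs 7, 6 vs 3] → B does not strictly dominate C (column X: 2 ≤ 2)
  C vs A: [2 vs 4, 7 vs 6, 3 vs 5] → C does not strictly dominate A (column X: 2 ≤ 4)
  C vs B: [2 vs 2, 7 vs 7, 3 vs 6] → C does not strictly dominate B (column X: 2 ≤ 2)
No single strategy strictly dominates all others → no strictly dominant strategy.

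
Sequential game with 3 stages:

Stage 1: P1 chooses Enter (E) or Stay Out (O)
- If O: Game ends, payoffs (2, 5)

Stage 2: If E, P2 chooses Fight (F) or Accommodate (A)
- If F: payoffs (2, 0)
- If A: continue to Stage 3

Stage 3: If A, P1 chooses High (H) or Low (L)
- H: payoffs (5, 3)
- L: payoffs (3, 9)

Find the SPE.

SPE: (E, A, H); Outcome (5, 3)

Work:
Stage 3: P1 chooses H (5 vs 3)
Stage 2: P2: F->0, A->3 (anticipating H). Choose A
Stage 1: P1: O->2, E->5 (anticipating A, H). Choose E
SPE path: E -> A -> H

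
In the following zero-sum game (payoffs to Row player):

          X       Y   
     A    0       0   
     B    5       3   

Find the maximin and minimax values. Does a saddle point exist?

Maximin = 3, Minimax = 3, Saddle: True

Work:
Row minimums: [0, 3] → maximin = 3
Column maximums: [5, 3] → minimax = 3
Saddle point exists! Game value = 3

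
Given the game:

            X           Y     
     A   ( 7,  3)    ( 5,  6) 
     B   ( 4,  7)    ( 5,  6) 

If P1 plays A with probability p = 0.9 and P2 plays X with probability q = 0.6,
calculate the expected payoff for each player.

E[P1] = 6.02, E[P2] = 4.44

Work:
E[P1] = p·q·π₁(A,X) + p·(1-q)·π₁(A,Y) + (1-p)·q·π₁(B,X) + (1-p)·(1-q)·π₁(B,Y)
= 0.9·0.6·7 + 0.9·0.4·5 + 0.1·0.6·4 + 0.1·0.4·5
= 6.02

E[P2] = 4.44 (similar calculation)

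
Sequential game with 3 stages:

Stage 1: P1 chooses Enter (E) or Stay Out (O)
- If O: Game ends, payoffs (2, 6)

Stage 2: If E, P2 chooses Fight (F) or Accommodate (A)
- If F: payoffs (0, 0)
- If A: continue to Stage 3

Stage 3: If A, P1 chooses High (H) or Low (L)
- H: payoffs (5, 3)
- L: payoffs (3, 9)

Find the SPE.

SPE: (E, A, H); Outcome (5, 3)

Work:
Stage 3: P1 chooses H (5 vs 3)
Stage 2: P2: F->0, A->3 (anticipating H). Choose A
Stage 1: P1: O->2, E->5 (anticipating A, H). Choose E
SPE path: E -> A -> H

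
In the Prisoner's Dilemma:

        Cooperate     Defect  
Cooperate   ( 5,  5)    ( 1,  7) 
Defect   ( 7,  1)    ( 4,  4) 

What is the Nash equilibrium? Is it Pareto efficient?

(Defect, Defect) is NE; not Pareto efficient

Work:
Defect dominates Cooperate for both players:
If P2 cooperates: Defect (7) > Cooperate (5)
If P2 defects: Defect (4) > Cooperate (1)
NE: (Defect, Defect) with payoff (4, 4)
But (Cooperate, Cooperate) = (5, 5) Pareto dominates (4, 4)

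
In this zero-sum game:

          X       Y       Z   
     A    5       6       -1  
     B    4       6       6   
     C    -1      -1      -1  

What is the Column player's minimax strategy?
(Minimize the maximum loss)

Column should play X, value = 5

Work:
Column player minimizes Row's maximum payoff:
Column X: max payoff to Row = 5
Column Y: max payoff to Row = 6
Column Z: max payoff to Row = 6
Minimum is 5, achieved by column X.
Minimax strategy: X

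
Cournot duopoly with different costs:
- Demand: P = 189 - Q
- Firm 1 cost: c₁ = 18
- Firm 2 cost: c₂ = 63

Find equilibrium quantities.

q₁* = 72.0, q₂* = 27.0

Work:
Reaction: q₁ = (189 - 18 - q₂)/2
Reaction: q₂ = (189 - 63 - q₁)/2
Solve simultaneously:
q₁* = (189 - 2×18 + 63)/3 = 72.0
q₂* = (189 - 2×63 + 18)/3 = 27.0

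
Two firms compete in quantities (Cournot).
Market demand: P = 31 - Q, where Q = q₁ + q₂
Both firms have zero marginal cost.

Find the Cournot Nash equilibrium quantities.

q₁* = q₂* = 10.33; P* = 10.33

Work:
Profit: π_i = P·q_i = (a - q_i - q_j)·q_i
FOC: ∂π_i/∂q_i = a - 2q_i - q_j = 0
Reaction function: q_i = (31 - q_j)/2
Symmetry: q* = 31/3 = 10.33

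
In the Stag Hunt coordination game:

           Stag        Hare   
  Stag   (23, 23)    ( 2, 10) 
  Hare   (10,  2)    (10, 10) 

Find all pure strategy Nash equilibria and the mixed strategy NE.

Pure NE: (Stag, Stag) and (Hare, Hare); Mixed NE: p = 0.381, q = 0.381

Work:
Check pure NE:
(Stag, Stag): (23, 23) - no unilateral deviation beneficial
(Hare, Hare): (10, 10) - no unilateral deviation beneficial
Mixed NE: P1 plays Stag with p = 0.381, P2 plays Stag with q = 0.381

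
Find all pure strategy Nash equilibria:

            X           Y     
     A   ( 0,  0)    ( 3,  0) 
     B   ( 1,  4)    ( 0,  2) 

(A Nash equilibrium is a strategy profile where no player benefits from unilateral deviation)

Nash equilibrium: (A, Y), (B, X)

Work:
Best responses:
  P1 vs X: payoffs [0, 1] → best response B (payoff 1)
  P1 vs Y: payoffs [3, 0] → best response A (payoff 3)
  P2 vs A: payoffs [0, 0] → best response X/Y (payoff 0)
  P2 vs B: payoffs [4, 2] → best response X (payoff 4)
Mutual best responses: (A,Y), (B,X) → Nash equilibria.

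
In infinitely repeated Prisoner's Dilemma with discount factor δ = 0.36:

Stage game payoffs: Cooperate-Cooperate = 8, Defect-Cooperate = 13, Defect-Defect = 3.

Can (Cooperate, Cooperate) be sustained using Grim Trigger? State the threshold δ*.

δ* = 0.5; since δ = 0.36 < 0.5, cooperation cannot be sustained

Work:
For Grim Trigger:
Cooperate forever: 8/(1-δ)
Defect then punished: 13 + 3·δ/(1-δ)
Need: 8/(1-δ) ≥ 13 + 3·δ/(1-δ)
Solving: δ ≥ (T-R)/(T-P) = (13-8)/(13-3) = 0.5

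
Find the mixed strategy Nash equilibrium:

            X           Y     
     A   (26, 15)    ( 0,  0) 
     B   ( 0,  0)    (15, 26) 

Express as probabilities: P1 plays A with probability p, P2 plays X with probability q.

p = 0.6341, q = 0.3659

Work:
Find probabilities that make opponent indifferent:
P2 chooses q to make P1 indifferent between A and B
P1 chooses p to make P2 indifferent between X and Y
Mixed NE: P1 plays (A: 0.6341, B: 0.3659), P2 plays (X: 0.3659, Y: 0.6341)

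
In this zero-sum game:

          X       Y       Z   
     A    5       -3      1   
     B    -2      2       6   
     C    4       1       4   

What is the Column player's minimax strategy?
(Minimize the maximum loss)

Column should play Y, value = 2

Work:
Column player minimizes Row's maximum payoff:
Column X: max payoff to Row = 5
Column Y: max payoff to Row = 2
Column Z: max payoff to Row = 6
Minimum is 2, achieved by column Y.
Minimax strategy: Y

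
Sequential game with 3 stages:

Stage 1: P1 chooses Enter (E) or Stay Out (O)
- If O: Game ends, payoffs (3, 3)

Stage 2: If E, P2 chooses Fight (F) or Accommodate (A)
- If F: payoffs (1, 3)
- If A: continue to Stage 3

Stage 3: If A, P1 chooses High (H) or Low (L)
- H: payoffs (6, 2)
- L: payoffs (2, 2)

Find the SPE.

SPE: (O, F, H); Outcome (3, 3)

Work:
Stage 3: P1 chooses H (6 vs 2)
Stage 2: P2: F->3, A->2 (anticipating H). Choose F
Stage 1: P1: O->3, E->1 (anticipating F, H). Choose O
SPE path: O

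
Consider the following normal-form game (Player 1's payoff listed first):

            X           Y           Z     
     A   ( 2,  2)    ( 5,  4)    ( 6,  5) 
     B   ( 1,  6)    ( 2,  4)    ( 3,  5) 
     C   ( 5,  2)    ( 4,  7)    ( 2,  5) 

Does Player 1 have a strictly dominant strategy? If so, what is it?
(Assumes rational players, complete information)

No strictly dominant strategy exists for Player 1

Work:
A strategy strictly dominates another if it gives a strictly higher payoff against every opponent action. Compare each pair of P1's strategies column-by-column:
  A vs B: [2 vs 1, 5 vs 2, 6 vs 3] → A strictly dominates B
  A vs C: [2 vs 5, 5 vs 4, 6 vs 2] → A does not strictly dominate C (column X: 2 ≤ 5)
  B vs A: [1 vs 2, 2 vs 5, 3 vs 6] → B does not strictly dominate A (column X: 1 ≤ 2)
  B vs C: [1 vs 5, 2 vs 4, 3 vs 2] → B does not strictly dominate C (column X: 1 ≤ 5)
  C vs A: [5 vs 2, 4 vs 5, 2 vs 6] → C does not strictly dominate A (column Y: 4 ≤ 5)
  C vs B: [5 vs 1, 4 vs 2, 2 vs 3] → C does not strictly dominate B (column Z: 2 ≤ 3)
No single strategy strictly dominates all others → no strictly dominant strategy.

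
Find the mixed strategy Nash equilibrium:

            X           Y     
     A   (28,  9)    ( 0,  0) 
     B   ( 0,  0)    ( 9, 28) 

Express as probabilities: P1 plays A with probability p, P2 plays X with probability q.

p = 0.7568, q = 0.2432

Work:
Find probabilities that make opponent indifferent:
P2 chooses q to make P1 indifferent between A and B
P1 chooses p to make P2 indifferent between X and Y
Mixed NE: P1 plays (A: 0.7568, B: 0.2432), P2 plays (X: 0.2432, Y: 0.7568)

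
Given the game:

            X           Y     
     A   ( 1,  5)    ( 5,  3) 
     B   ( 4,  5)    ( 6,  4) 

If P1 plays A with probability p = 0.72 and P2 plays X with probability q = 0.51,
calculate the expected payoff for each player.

E[P1] = 3.5256, E[P2] = 4.1572

Work:
E[P1] = p·q·π₁(A,X) + p·(1-q)·π₁(A,Y) + (1-p)·q·π₁(B,X) + (1-p)·(1-q)·π₁(B,Y)
= 0.72·0.51·1 + 0.72·0.49·5 + 0.28·0.51·4 + 0.28·0.49·6
= 3.5256

E[P2] = 4.1572 (similar calculation)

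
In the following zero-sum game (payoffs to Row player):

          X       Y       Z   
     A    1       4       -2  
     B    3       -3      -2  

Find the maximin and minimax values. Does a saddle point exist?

Maximin = -2, Minimax = -2, Saddle: True

Work:
Row minimums: [-2, -3] → maximin = -2
Column maximums: [3, 4, -2] → minimax = -2
Saddle point exists! Game value = -2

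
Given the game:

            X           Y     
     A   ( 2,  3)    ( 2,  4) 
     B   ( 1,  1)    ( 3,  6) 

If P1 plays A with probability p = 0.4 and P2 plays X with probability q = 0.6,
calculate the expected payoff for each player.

E[P1] = 1.88, E[P2] = 3.16

Work:
E[P1] = p·q·π₁(A,X) + p·(1-q)·π₁(A,Y) + (1-p)·q·π₁(B,X) + (1-p)·(1-q)·π₁(B,Y)
= 0.4·0.6·2 + 0.4·0.4·2 + 0.6·0.6·1 + 0.6·0.4·3
= 1.88

E[P2] = 3.16 (similar calculation)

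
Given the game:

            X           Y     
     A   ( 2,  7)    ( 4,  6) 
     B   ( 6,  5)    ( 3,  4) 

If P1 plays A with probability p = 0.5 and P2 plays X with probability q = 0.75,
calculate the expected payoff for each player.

E[P1] = 3.875, E[P2] = 5.75

Work:
E[P1] = p·q·π₁(A,X) + p·(1-q)·π₁(A,Y) + (1-p)·q·π₁(B,X) + (1-p)·(1-q)·π₁(B,Y)
= 0.5·0.75·2 + 0.5·0.25·4 + 0.5·0.75·6 + 0.5·0.25·3
= 3.875

E[P2] = 5.75 (similar calculation)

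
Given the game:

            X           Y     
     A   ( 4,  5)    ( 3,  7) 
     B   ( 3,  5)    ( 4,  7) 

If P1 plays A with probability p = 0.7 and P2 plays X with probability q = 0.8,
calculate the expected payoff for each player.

E[P1] = 3.62, E[P2] = 5.4

Work:
E[P1] = p·q·π₁(A,X) + p·(1-q)·π₁(A,Y) + (1-p)·q·π₁(B,X) + (1-p)·(1-q)·π₁(B,Y)
= 0.7·0.8·4 + 0.7·0.2·3 + 0.3·0.8·3 + 0.3·0.2·4
= 3.62

E[P2] = 5.4 (similar calculation)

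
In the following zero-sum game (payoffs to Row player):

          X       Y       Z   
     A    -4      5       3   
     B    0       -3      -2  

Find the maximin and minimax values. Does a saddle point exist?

Maximin = -3, Minimax = 0, Saddle: False

Work:
Row minimums: [-4, -3] → maximin = -3
Column maximums: [0, 5, 3] → minimax = 0
No saddle point (maximin ≠ minimax). Mixed strategy needed.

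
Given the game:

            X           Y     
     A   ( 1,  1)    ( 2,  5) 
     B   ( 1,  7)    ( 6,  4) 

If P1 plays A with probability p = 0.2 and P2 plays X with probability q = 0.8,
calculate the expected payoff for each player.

E[P1] = 1.84, E[P2] = 5.48

Work:
E[P1] = p·q·π₁(A,X) + p·(1-q)·π₁(A,Y) + (1-p)·q·π₁(B,X) + (1-p)·(1-q)·π₁(B,Y)
= 0.2·0.8·1 + 0.2·0.2·2 + 0.8·0.8·1 + 0.8·0.2·6
= 1.84

E[P2] = 5.48 (similar calculation)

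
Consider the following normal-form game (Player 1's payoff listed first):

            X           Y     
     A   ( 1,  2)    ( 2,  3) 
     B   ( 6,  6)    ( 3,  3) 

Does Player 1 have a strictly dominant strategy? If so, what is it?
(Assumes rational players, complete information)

Yes, Player 1's strictly dominant strategy is B

Work:
A strategy strictly dominates another if it gives a strictly higher payoff against every opponent action. Compare each pair of P1's strategies column-by-column:
  A vs B: [1 vs 6, 2 vs 3] → A does not strictly dominate B (column X: 1 ≤ 6)
  B vs A: [6 vs 1, 3 vs 2] → B strictly dominates A
B strictly dominates every other strategy → strictly dominant.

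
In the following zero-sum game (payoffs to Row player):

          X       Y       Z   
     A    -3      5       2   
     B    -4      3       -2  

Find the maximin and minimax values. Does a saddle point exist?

Maximin = -3, Minimax = -3, Saddle: True

Work:
Row minimums: [-3, -4] → maximin = -3
Column maximums: [-3, 5, 2] → minimax = -3
Saddle point exists! Game value = -3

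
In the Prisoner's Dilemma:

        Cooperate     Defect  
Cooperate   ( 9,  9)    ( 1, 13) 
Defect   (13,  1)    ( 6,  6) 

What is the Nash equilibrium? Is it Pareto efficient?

(Defect, Defect) is NE; not Pareto efficient

Work:
Defect dominates Cooperate for both players:
If P2 cooperates: Defect (13) > Cooperate (9)
If P2 defects: Defect (6) > Cooperate (1)
NE: (Defect, Defect) with payoff (6, 6)
But (Cooperate, Cooperate) = (9, 9) Pareto dominates (6, 6)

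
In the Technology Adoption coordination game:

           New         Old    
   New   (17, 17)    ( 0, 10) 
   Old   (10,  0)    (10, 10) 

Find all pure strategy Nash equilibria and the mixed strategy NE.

Pure NE: (New, New) and (Old, Old); Mixed NE: p = 0.5882, q = 0.5882

Work:
Check pure NE:
(New, New): (17, 17) - no unilateral deviation beneficial
(Old, Old): (10, 10) - no unilateral deviation beneficial
Mixed NE: P1 plays New with p = 0.5882, P2 plays New with q = 0.5882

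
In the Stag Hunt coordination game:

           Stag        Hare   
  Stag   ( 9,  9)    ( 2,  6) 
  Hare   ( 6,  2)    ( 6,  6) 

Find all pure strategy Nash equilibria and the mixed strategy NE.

Pure NE: (Stag, Stag) and (Hare, Hare); Mixed NE: p = 0.5714, q = 0.5714

Work:
Check pure NE:
(Stag, Stag): (9, 9) - no unilateral deviation beneficial
(Hare, Hare): (6, 6) - no unilateral deviation beneficial
Mixed NE: P1 plays Stag with p = 0.5714, P2 plays Stag with q = 0.5714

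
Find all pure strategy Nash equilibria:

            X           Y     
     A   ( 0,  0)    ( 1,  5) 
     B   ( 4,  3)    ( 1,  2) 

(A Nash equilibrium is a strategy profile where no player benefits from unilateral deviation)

Nash equilibrium: (A, Y), (B, X)

Work:
Best responses:
  P1 vs X: payoffs [0, 4] → best response B (payoff 4)
  P1 vs Y: payoffs [1, 1] → best response A/B (payoff 1)
  P2 vs A: payoffs [0, 5] → best response Y (payoff 5)
  P2 vs B: payoffs [3, 2] → best response X (payoff 3)
Mutual best responses: (A,Y), (B,X) → Nash equilibria.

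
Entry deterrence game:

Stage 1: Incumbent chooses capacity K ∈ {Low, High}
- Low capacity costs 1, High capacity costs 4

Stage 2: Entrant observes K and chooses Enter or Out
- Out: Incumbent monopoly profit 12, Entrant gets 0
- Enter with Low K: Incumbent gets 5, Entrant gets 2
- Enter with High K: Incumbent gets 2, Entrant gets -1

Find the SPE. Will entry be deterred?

SPE: (High, Enter|Low, Out|High); Entry deterred. Incumbent net profit = 8

Work:
After Low K: Entrant enters (2 > 0)
After High K: Entrant stays out (-1 < 0)
Incumbent: Low → 5−1=4, High → 12−4=8
Incumbent chooses High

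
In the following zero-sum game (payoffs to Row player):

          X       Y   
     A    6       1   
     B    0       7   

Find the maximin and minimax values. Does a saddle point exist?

Maximin = 1, Minimax = 6, Saddle: False

Work:
Row minimums: [1, 0] → maximin = 1
Column maximums: [6, 7] → minimax = 6
No saddle point (maximin ≠ minimax). Mixed strategy needed.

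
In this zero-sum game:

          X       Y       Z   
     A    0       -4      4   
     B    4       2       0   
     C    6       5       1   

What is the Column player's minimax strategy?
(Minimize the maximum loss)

Column should play Z, value = 4

Work:
Column player minimizes Row's maximum payoff:
Column X: max payoff to Row = 6
Column Y: max payoff to Row = 5
Column Z: max payoff to Row = 4
Minimum is 4, achieved by column Z.
Minimax strategy: Z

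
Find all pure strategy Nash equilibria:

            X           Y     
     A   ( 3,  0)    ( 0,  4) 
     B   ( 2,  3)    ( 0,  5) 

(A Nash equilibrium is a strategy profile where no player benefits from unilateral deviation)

Nash equilibrium: (A, Y), (B, Y)

Work:
Best responses:
  P1 vs X: payoffs [3, 2] → best response A (payoff 3)
  P1 vs Y: payoffs [0, 0] → best response A/B (payoff 0)
  P2 vs A: payoffs [0, 4] → best response Y (payoff 4)
  P2 vs B: payoffs [3, 5] → best response Y (payoff 5)
Mutual best responses: (A,Y), (B,Y) → Nash equilibria.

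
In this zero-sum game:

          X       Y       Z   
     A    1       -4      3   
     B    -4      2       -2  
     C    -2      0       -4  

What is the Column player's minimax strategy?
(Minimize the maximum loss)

Column should play X, value = 1

Work:
Column player minimizes Row's maximum payoff:
Column X: max payoff to Row = 1
Column Y: max payoff to Row = 2
Column Z: max payoff to Row = 3
Minimum is 1, achieved by column X.
Minimax strategy: X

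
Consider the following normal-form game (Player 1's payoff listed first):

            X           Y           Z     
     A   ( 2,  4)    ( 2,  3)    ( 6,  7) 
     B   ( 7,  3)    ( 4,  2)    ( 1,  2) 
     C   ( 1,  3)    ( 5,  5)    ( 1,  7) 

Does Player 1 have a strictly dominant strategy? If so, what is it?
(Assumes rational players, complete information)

No strictly dominant strategy exists for Player 1

Work:
A strategy strictly dominates another if it gives a strictly higher payoff against every opponent action. Compare each pair of P1's strategies column-by-column:
  A vs B: [2 vs 7, 2 vs 4, 6 vs 1] → A does not strictly dominate B (column X: 2 ≤ 7)
  A vs C: [2 vs 1, 2 vs 5, 6 vs 1] → A does not strictly dominate C (column Y: 2 ≤ 5)
  B vs A: [7 vs 2, 4 vs 2, 1 vs 6] → B does not strictly dominate A (column Z: 1 ≤ 6)
  B vs C: [7 vs 1, 4 vs 5, 1 vs 1] → B does not strictly dominate C (column Y: 4 ≤ 5)
  C vs A: [1 vs 2, 5 vs 2, 1 vs 6] → C does not strictly dominate A (column X: 1 ≤ 2)
  C vs B: [1 vs 7, 5 vs 4, 1 vs 1] → C does not strictly dominate B (column X: 1 ≤ 7)
No single strategy strictly dominates all others → no strictly dominant strategy.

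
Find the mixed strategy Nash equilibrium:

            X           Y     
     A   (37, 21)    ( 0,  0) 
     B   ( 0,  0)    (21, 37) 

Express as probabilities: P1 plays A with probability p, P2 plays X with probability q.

p = 0.6379, q = 0.3621

Work:
Find probabilities that make opponent indifferent:
P2 chooses q to make P1 indifferent between A and B
P1 chooses p to make P2 indifferent between X and Y
Mixed NE: P1 plays (A: 0.6379, B: 0.3621), P2 plays (X: 0.3621, Y: 0.6379)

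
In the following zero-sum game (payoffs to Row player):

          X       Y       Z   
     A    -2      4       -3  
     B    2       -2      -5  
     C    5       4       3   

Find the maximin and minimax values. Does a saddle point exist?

Maximin = 3, Minimax = 3, Saddle: True

Work:
Row minimums: [-3, -5, 3] → maximin = 3
Column maximums: [5, 4, 3] → minimax = 3
Saddle point exists! Game value = 3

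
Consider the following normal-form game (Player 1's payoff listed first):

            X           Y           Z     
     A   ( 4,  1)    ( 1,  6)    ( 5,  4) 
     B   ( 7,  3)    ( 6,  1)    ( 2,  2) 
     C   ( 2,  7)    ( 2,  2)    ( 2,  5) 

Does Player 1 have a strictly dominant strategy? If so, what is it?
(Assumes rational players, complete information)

No strictly dominant strategy exists for Player 1

Work:
A strategy strictly dominates another if it gives a strictly higher payoff against every opponent action. Compare each pair of P1's strategies column-by-column:
  A vs B: [4 vs 7, 1 vs 6, 5 vs 2] → A does not strictly dominate B (column X: 4 ≤ 7)
  A vs C: [4 vs 2, 1 vs 2, 5 vs 2] → A does not strictly dominate C (column Y: 1 ≤ 2)
  B vs A: [7 vs 4, 6 vs 1, 2 vs 5] → B does not strictly dominate A (column Z: 2 ≤ 5)
  B vs C: [7 vs 2, 6 vs 2, 2 vs 2] → B does not strictly dominate C (column Z: 2 ≤ 2)
  C vs A: [2 vs 4, 2 vs 1, 2 vs 5] → C does not strictly dominate A (column X: 2 ≤ 4)
  C vs B: [2 vs 7, 2 vs 6, 2 vs 2] → C does not strictly dominate B (column X: 2 ≤ 7)
No single strategy strictly dominates all others → no strictly dominant strategy.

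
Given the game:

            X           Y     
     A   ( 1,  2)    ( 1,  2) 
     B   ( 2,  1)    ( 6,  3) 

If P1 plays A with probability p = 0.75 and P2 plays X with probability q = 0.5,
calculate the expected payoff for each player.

E[P1] = 1.75, E[P2] = 2.0

Work:
E[P1] = p·q·π₁(A,X) + p·(1-q)·π₁(A,Y) + (1-p)·q·π₁(B,X) + (1-p)·(1-q)·π₁(B,Y)
= 0.75·0.5·1 + 0.75·0.5·1 + 0.25·0.5·2 + 0.25·0.5·6
= 1.75

E[P2] = 2.0 (similar calculation)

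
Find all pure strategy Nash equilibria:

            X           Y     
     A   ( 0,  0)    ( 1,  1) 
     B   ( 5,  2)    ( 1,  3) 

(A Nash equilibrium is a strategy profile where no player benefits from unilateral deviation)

Nash equilibrium: (A, Y), (B, Y)

Work:
Best responses:
  P1 vs X: payoffs [0, 5] → best response B (payoff 5)
  P1 vs Y: payoffs [1, 1] → best response A/B (payoff 1)
  P2 vs A: payoffs [0, 1] → best response Y (payoff 1)
  P2 vs B: payoffs [2, 3] → best response Y (payoff 3)
Mutual best responses: (A,Y), (B,Y) → Nash equilibria.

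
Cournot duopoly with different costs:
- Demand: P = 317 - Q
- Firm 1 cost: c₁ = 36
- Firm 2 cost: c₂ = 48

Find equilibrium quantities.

q₁* = 97.67, q₂* = 85.67

Work:
Reaction: q₁ = (317 - 36 - q₂)/2
Reaction: q₂ = (317 - 48 - q₁)/2
Solve simultaneously:
q₁* = (317 - 2×36 + 48)/3 = 97.67
q₂* = (317 - 2×48 + 36)/3 = 85.67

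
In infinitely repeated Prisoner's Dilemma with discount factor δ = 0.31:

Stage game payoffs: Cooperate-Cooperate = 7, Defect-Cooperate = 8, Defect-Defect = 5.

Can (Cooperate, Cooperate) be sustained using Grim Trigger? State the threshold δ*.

δ* = 0.3333; since δ = 0.31 < 0.3333, cooperation cannot be sustained

Work:
For Grim Trigger:
Cooperate forever: 7/(1-δ)
Defect then punished: 8 + 5·δ/(1-δ)
Need: 7/(1-δ) ≥ 8 + 5·δ/(1-δ)
Solving: δ ≥ (T-R)/(T-P) = (8-7)/(8-5) = 0.3333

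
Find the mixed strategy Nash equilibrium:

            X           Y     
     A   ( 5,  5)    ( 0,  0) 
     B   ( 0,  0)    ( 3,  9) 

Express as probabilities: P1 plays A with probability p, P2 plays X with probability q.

p = 0.6429, q = 0.375

Work:
Find probabilities that make opponent indifferent:
P2 chooses q to make P1 indifferent between A and B
P1 chooses p to make P2 indifferent between X and Y
Mixed NE: P1 plays (A: 0.6429, B: 0.3571), P2 plays (X: 0.375, Y: 0.625)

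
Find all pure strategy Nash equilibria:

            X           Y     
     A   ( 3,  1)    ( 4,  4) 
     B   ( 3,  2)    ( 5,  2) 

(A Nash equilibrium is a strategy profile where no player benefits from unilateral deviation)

Nash equilibrium: (B, X), (B, Y)

Work:
Best responses:
  P1 vs X: payoffs [3, 3] → best response A/B (payoff 3)
  P1 vs Y: payoffs [4, 5] → best response B (payoff 5)
  P2 vs A: payoffs [1, 4] → best response Y (payoff 4)
  P2 vs B: payoffs [2, 2] → best response X/Y (payoff 2)
Mutual best responses: (B,X), (B,Y) → Nash equilibria.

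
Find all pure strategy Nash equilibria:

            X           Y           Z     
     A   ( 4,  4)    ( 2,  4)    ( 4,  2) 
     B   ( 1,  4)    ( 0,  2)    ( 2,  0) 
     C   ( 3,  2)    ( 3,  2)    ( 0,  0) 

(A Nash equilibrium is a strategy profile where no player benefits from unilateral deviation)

Nash equilibrium: (A, X), (C, Y)

Work:
Best responses:
  P1 vs X: payoffs [4, 1, 3] → best response A (payoff 4)
  P1 vs Y: payoffs [2, 0, 3] → best response C (payoff 3)
  P1 vs Z: payoffs [4, 2, 0] → best response A (payoff 4)
  P2 vs A: payoffs [4, 4, 2] → best response X/Y (payoff 4)
  P2 vs B: payoffs [4, 2, 0] → best response X (payoff 4)
  P2 vs C: payoffs [2, 2, 0] → best response X/Y (payoff 2)
Mutual best responses: (A,X), (C,Y) → Nash equilibria.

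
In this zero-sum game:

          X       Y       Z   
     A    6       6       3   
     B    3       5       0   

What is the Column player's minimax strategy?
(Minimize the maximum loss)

Column should play Z, value = 3

Work:
Column player minimizes Row's maximum payoff:
Column X: max payoff to Row = 6
Column Y: max payoff to Row = 6
Column Z: max payoff to Row = 3
Minimum is 3, achieved by column Z.
Minimax strategy: Z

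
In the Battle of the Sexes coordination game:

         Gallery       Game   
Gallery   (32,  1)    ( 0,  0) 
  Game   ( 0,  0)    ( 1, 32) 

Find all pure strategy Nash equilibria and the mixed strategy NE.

Pure NE: (Gallery, Gallery) and (Game, Game); Mixed NE: p = 0.9697, q = 0.0303

Work:
Check pure NE:
(Gallery, Gallery): (32, 1) - no unilateral deviation beneficial
(Game, Game): (1, 32) - no unilateral deviation beneficial
Mixed NE: P1 plays Gallery with p = 0.9697, P2 plays Gallery with q = 0.0303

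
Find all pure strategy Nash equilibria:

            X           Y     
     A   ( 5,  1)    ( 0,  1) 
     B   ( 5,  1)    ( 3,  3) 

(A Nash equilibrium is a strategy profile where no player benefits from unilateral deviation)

Nash equilibrium: (A, X), (B, Y)

Work:
Best responses:
  P1 vs X: payoffs [5, 5] → best response A/B (payoff 5)
  P1 vs Y: payoffs [0, 3] → best response B (payoff 3)
  P2 vs A: payoffs [1, 1] → best response X/Y (payoff 1)
  P2 vs B: payoffs [1, 3] → best response Y (payoff 3)
Mutual best responses: (A,X), (B,Y) → Nash equilibria.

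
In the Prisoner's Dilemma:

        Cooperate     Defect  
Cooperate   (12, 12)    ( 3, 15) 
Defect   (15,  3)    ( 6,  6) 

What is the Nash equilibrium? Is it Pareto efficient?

(Defect, Defect) is NE; not Pareto efficient

Work:
Defect dominates Cooperate for both players:
If P2 cooperates: Defect (15) > Cooperate (12)
If P2 defects: Defect (6) > Cooperate (3)
NE: (Defect, Defect) with payoff (6, 6)
But (Cooperate, Cooperate) = (12, 12) Pareto dominates (6, 6)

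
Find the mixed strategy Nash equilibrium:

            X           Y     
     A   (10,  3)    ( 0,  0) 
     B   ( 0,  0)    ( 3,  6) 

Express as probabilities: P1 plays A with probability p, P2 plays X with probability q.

p = 0.6667, q = 0.2308

Work:
Find probabilities that make opponent indifferent:
P2 chooses q to make P1 indifferent between A and B
P1 chooses p to make P2 indifferent between X and Y
Mixed NE: P1 plays (A: 0.6667, B: 0.3333), P2 plays (X: 0.2308, Y: 0.7692)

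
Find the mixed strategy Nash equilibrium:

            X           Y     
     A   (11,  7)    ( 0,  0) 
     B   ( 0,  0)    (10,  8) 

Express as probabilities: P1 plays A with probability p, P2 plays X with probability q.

p = 0.5333, q = 0.4762

Work:
Find probabilities that make opponent indifferent:
P2 chooses q to make P1 indifferent between A and B
P1 chooses p to make P2 indifferent between X and Y
Mixed NE: P1 plays (A: 0.5333, B: 0.4667), P2 plays (X: 0.4762, Y: 0.5238)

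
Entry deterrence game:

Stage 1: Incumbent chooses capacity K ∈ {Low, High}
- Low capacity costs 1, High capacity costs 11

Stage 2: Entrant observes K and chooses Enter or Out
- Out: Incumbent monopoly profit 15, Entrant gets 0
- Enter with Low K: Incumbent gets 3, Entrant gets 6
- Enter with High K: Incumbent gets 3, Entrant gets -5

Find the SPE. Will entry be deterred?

SPE: (High, Enter|Low, Out|High); Entry deterred. Incumbent net profit = 4

Work:
After Low K: Entrant enters (6 > 0)
After High K: Entrant stays out (-5 < 0)
Incumbent: Low → 3−1=2, High → 15−11=4
Incumbent chooses High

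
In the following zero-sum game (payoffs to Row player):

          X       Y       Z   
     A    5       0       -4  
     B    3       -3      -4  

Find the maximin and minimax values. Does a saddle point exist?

Maximin = -4, Minimax = -4, Saddle: True

Work:
Row minimums: [-4, -4] → maximin = -4
Column maximums: [5, 0, -4] → minimax = -4
Saddle point exists! Game value = -4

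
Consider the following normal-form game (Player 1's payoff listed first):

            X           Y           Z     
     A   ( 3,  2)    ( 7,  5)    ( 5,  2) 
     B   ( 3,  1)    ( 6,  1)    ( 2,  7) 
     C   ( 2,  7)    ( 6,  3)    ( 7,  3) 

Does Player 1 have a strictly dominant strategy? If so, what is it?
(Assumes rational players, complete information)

No strictly dominant strategy exists for Player 1

Work:
A strategy strictly dominates another if it gives a strictly higher payoff against every opponent action. Compare each pair of P1's strategies column-by-column:
  A vs B: [3 vs 3, 7 vs 6, 5 vs 2] → A does not strictly dominate B (column X: 3 ≤ 3)
  A vs C: [3 vs 2, 7 vs 6, 5 vs 7] → A does not strictly dominate C (column Z: 5 ≤ 7)
  B vs A: [3 vs 3, 6 vs 7, 2 vs 5] → B does not strictly dominate A (column X: 3 ≤ 3)
  B vs C: [3 vs 2, 6 vs 6, 2 vs 7] → B does not strictly dominate C (column Y: 6 ≤ 6)
  C vs A: [2 vs 3, 6 vs 7, 7 vs 5] → C does not strictly dominate A (column X: 2 ≤ 3)
  C vs B: [2 vs 3, 6 vs 6, 7 vs 2] → C does not strictly dominate B (column X: 2 ≤ 3)
No single strategy strictly dominates all others → no strictly dominant strategy.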